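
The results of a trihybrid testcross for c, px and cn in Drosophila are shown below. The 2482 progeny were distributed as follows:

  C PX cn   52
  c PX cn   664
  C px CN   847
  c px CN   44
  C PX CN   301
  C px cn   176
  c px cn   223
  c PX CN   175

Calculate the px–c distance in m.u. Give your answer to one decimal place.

25.0 m.u.

The two most frequent reciprocal classes, C px CN and c PX cn, are the parental types, so the F1 was C px CN / c PX cn.
The two rarest classes, c px CN and C PX cn, are the double crossovers. Comparing them with the parentals, only the c allele has switched, so c is the middle locus and the order is px – c – cn.
Crossovers in the px–c interval produce the single-crossover classes C PX CN and c px cn (301 + 223 = 524) plus the double crossovers (96).
RF(px–c) = (524 + 96) / 2482 = 620/2482 = 0.2498 → 25.0 m.u.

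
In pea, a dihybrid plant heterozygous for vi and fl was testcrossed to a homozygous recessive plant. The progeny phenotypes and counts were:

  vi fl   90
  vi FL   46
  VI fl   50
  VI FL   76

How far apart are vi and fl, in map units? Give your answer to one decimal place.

The two most frequent classes, VI FL (76) and vi fl (90), are the parental types, so the F1 was VI FL / vi fl.
The recombinant classes are VI fl and vi FL: 50 + 46 = 96.
Recombination frequency = 96/262 = 0.3664 ≈ 36.6%, i.e. 36.6 map units.

36.6 map units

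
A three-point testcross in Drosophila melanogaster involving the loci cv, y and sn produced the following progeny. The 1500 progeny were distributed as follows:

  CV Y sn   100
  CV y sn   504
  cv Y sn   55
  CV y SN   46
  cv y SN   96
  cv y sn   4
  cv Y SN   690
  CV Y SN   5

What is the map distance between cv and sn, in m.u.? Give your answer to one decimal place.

The two most frequent reciprocal classes, cv Y SN and CV y sn, are the parental types, so the F1 was cv Y SN / CV y sn.
The two rarest classes, CV Y SN and cv y sn, are the double crossovers. Comparing them with the parentals, only the cv allele has switched, so cv is the middle locus and the order is sn – cv – y.
Crossovers in the sn–cv interval produce the single-crossover classes cv Y sn and CV y SN (55 + 46 = 101) plus the double crossovers (9).
RF(sn–cv) = (101 + 9) / 1500 = 110/1500 = 0.0733 → 7.3 m.u.

7.3 m.u.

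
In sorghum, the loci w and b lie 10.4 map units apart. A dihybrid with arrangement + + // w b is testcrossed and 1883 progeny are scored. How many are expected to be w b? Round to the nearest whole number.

A map distance of 10.4 map units corresponds to a recombination frequency of 0.104.
The F1 is + + / w b, so w b is a parental gamete class with expected frequency (1 − r)/2 = 0.896/2 = 0.4480.
Expected number = 0.4480 × 1883 = 843.58 ≈ 844.

844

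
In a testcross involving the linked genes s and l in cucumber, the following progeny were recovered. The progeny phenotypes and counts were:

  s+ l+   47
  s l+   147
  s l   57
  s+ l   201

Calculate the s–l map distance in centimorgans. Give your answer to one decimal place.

23.0 centimorgans

The two most frequent classes, s+ l (201) and s l+ (147), are the parental types, so the F1 was s+ l / s l+.
The recombinant classes are s+ l+ and s l: 47 + 57 = 104.
Recombination frequency = 104/452 = 0.2301 ≈ 23.0%, i.e. 23.0 centimorgans.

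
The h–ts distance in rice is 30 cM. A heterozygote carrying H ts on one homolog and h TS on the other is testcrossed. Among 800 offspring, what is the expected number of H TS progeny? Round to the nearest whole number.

A map distance of 30 cM corresponds to a recombination frequency of 0.300.
The F1 is H ts / h TS, so H TS is a recombinant gamete class with expected frequency r/2 = 0.300/2 = 0.1500.
Expected number = 0.1500 × 800 = 120.00 ≈ 120.

120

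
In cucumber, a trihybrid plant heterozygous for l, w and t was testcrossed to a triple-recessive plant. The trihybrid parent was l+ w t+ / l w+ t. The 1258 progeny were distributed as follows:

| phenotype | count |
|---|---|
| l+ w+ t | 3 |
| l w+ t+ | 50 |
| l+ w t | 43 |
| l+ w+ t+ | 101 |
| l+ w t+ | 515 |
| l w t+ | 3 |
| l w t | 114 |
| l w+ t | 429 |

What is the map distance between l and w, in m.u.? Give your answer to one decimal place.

The two rarest classes, l w t+ and l+ w+ t, are the double crossovers. Comparing them with the parentals, only the l allele has switched, so l is the middle locus and the order is t – l – w.
Crossovers in the l–w interval produce the single-crossover classes l+ w+ t+ and l w t (101 + 114 = 215) plus the double crossovers (6).
RF(l–w) = (215 + 6) / 1258 = 221/1258 = 0.1757 → 17.6 m.u.

17.6 m.u.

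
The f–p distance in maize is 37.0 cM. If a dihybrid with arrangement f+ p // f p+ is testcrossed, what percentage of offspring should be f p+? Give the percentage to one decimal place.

A map distance of 37.0 cM corresponds to a recombination frequency of 0.370.
The F1 is f+ p / f p+, so f p+ is a parental gamete class with expected frequency (1 − r)/2 = 0.630/2 = 0.3150.
That is 0.3150 = 31.5% of the progeny.

31.5%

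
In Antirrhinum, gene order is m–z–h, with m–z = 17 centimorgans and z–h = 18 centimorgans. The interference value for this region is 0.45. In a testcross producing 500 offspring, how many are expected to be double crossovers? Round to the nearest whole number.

8

Map distances give recombination frequencies of 0.170 and 0.180 for the two intervals.
With interference 0.45 (so coincidence = 0.55), expected double-crossover frequency = 0.170 × 0.180 × 0.55 = 0.01683.
Expected number = 0.01683 × 500 = 8.42 ≈ 8.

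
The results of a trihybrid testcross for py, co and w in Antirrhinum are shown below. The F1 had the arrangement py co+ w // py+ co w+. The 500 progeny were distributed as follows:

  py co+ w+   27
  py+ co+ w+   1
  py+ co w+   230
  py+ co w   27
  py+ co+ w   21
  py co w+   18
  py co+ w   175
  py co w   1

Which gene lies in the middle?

The two rarest classes, py co w and py+ co+ w+, are the double crossovers. Comparing them with the parentals, only the co allele has switched, so co is the middle locus and the order is w – co – py.

co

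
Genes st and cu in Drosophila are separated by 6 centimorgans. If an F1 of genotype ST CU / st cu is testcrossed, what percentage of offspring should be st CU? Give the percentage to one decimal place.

A map distance of 6 centimorgans corresponds to a recombination frequency of 0.060.
The F1 is ST CU / st cu, so st CU is a recombinant gamete class with expected frequency r/2 = 0.060/2 = 0.0300.
That is 0.0300 = 3.0% of the progeny.

3.0%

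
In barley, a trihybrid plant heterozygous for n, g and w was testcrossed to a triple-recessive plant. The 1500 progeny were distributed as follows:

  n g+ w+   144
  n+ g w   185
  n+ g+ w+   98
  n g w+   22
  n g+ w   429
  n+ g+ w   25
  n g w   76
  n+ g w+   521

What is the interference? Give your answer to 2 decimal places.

0.15

The two most frequent reciprocal classes, n+ g w+ and n g+ w, are the parental types, so the F1 was n+ g w+ / n g+ w.
The two rarest classes, n g w+ and n+ g+ w, are the double crossovers. Comparing them with the parentals, only the n allele has switched, so n is the middle locus and the order is g – n – w.
g–n: (174 + 47)/1500 = 0.1473; n–w: (329 + 47)/1500 = 0.2507.
Expected DCO frequency = 0.1473 × 0.2507 ≈ 0.03693; observed = 47/1500 ≈ 0.03133.
Coefficient of coincidence = 0.03133/0.03693 ≈ 0.85; interference = 1 − 0.85 = 0.15.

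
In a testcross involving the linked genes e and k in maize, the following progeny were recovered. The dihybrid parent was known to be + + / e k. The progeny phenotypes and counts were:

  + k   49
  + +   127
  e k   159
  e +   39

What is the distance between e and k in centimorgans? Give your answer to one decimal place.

The recombinant classes are + k and e +: 49 + 39 = 88.
Recombination frequency = 88/374 = 0.2353 ≈ 23.5%, i.e. 23.5 centimorgans.

23.5 centimorgans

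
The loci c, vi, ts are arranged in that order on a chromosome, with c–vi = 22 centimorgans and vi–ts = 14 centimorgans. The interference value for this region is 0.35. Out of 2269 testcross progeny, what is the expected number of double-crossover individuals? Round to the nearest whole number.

Map distances give recombination frequencies of 0.220 and 0.140 for the two intervals.
With interference 0.35 (so coincidence = 0.65), expected double-crossover frequency = 0.220 × 0.140 × 0.65 = 0.02002.
Expected number = 0.02002 × 2269 = 45.43 ≈ 45.

45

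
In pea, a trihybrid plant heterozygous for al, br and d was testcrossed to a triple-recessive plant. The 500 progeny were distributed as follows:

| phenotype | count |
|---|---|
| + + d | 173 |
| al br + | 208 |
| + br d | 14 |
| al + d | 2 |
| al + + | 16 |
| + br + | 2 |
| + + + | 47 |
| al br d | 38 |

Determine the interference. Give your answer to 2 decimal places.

The two most frequent reciprocal classes, + + d and al br +, are the parental types, so the F1 was + + d / al br +.
The two rarest classes, al + d and + br +, are the double crossovers. Comparing them with the parentals, only the al allele has switched, so al is the middle locus and the order is d – al – br.
d–al: (85 + 4)/500 = 0.1780; al–br: (30 + 4)/500 = 0.0680.
Expected DCO frequency = 0.1780 × 0.0680 ≈ 0.01210; observed = 4/500 ≈ 0.00800.
Coefficient of coincidence = 0.00800/0.01210 ≈ 0.66; interference = 1 − 0.66 = 0.34.

0.34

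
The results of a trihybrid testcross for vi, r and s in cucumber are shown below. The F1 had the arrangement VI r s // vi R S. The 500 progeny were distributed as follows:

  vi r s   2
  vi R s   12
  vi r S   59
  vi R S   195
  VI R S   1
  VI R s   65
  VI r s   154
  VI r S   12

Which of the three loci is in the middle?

vi

The two rarest classes, vi r s and VI R S, are the double crossovers. Comparing them with the parentals, only the vi allele has switched, so vi is the middle locus and the order is s – vi – r.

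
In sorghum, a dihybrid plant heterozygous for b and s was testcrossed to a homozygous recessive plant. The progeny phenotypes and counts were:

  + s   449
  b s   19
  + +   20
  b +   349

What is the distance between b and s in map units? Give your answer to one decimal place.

4.7 map units

The two most frequent classes, + s (449) and b + (349), are the parental types, so the F1 was + s / b +.
The recombinant classes are + + and b s: 20 + 19 = 39.
Recombination frequency = 39/837 = 0.0466 ≈ 4.7%, i.e. 4.7 map units.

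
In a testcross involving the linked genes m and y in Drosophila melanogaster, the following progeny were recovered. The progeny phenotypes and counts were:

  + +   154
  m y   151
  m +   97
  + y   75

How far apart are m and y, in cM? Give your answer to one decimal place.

The two most frequent classes, + + (154) and m y (151), are the parental types, so the F1 was + + / m y.
The recombinant classes are + y and m +: 75 + 97 = 172.
Recombination frequency = 172/477 = 0.3606 ≈ 36.1%, i.e. 36.1 cM.

36.1 cM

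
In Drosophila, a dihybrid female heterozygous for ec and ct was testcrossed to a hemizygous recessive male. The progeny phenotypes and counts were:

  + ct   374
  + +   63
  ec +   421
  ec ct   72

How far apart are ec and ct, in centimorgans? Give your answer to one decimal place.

14.5 centimorgans

The two most frequent classes, + ct (374) and ec + (421), are the parental types, so the F1 was + ct / ec +.
The recombinant classes are + + and ec ct: 63 + 72 = 135.
Recombination frequency = 135/930 = 0.1452 ≈ 14.5%, i.e. 14.5 centimorgans.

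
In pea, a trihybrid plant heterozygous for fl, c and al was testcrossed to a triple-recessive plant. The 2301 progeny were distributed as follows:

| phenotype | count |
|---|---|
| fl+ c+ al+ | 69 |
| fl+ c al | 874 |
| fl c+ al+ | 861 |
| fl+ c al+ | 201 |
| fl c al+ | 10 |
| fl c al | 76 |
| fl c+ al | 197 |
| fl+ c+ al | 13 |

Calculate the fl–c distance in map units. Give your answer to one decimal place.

7.3 map units

The two most frequent reciprocal classes, fl+ c al and fl c+ al+, are the parental types, so the F1 was fl+ c al / fl c+ al+.
The two rarest classes, fl+ c+ al and fl c al+, are the double crossovers. Comparing them with the parentals, only the c allele has switched, so c is the middle locus and the order is fl – c – al.
Crossovers in the fl–c interval produce the single-crossover classes fl c al and fl+ c+ al+ (76 + 69 = 145) plus the double crossovers (23).
RF(fl–c) = (145 + 23) / 2301 = 168/2301 = 0.0730 → 7.3 map units.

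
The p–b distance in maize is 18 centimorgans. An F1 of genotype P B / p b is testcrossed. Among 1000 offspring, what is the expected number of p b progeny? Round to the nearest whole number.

A map distance of 18 centimorgans corresponds to a recombination frequency of 0.180.
The F1 is P B / p b, so p b is a parental gamete class with expected frequency (1 − r)/2 = 0.820/2 = 0.4100.
Expected number = 0.4100 × 1000 = 410.00 ≈ 410.

410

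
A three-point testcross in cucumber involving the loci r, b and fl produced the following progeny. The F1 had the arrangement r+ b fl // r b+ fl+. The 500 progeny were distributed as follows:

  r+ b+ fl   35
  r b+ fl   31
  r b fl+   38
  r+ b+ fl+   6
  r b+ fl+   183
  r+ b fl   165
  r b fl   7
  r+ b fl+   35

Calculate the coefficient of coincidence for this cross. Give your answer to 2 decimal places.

The two rarest classes, r b fl and r+ b+ fl+, are the double crossovers. Comparing them with the parentals, only the r allele has switched, so r is the middle locus and the order is fl – r – b.
fl–r: (66 + 13)/500 = 0.1580; r–b: (73 + 13)/500 = 0.1720.
Expected DCO frequency = 0.1580 × 0.1720 ≈ 0.02718; observed = 13/500 ≈ 0.02600.
Coefficient of coincidence = 0.02600/0.02718 ≈ 0.96.

0.96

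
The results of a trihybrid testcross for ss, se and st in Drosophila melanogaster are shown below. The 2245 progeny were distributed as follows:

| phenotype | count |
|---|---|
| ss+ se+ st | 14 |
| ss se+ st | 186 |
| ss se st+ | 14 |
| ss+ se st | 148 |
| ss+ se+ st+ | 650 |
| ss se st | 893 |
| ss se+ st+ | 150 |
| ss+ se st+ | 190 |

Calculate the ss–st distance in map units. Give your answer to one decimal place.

14.5 map units

The two most frequent reciprocal classes, ss+ se+ st+ and ss se st, are the parental types, so the F1 was ss+ se+ st+ / ss se st.
The two rarest classes, ss+ se+ st and ss se st+, are the double crossovers. Comparing them with the parentals, only the st allele has switched, so st is the middle locus and the order is ss – st – se.
Crossovers in the ss–st interval produce the single-crossover classes ss se+ st+ and ss+ se st (150 + 148 = 298) plus the double crossovers (28).
RF(ss–st) = (298 + 28) / 2245 = 326/2245 = 0.1452 → 14.5 map units.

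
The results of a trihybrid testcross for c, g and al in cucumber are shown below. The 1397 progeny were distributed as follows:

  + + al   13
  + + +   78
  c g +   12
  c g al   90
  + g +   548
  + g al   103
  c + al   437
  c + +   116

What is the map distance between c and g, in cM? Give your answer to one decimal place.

13.8 cM

The two most frequent reciprocal classes, c + al and + g +, are the parental types, so the F1 was c + al / + g +.
The two rarest classes, + + al and c g +, are the double crossovers. Comparing them with the parentals, only the c allele has switched, so c is the middle locus and the order is al – c – g.
Crossovers in the c–g interval produce the single-crossover classes c g al and + + + (90 + 78 = 168) plus the double crossovers (25).
RF(c–g) = (168 + 25) / 1397 = 193/1397 = 0.1382 → 13.8 cM.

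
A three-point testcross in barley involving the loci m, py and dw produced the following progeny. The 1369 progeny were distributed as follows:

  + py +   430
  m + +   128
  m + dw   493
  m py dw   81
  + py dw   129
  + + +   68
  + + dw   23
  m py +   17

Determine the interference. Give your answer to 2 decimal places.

The two most frequent reciprocal classes, + py + and m + dw, are the parental types, so the F1 was + py + / m + dw.
The two rarest classes, m py + and + + dw, are the double crossovers. Comparing them with the parentals, only the m allele has switched, so m is the middle locus and the order is py – m – dw.
py–m: (149 + 40)/1369 = 0.1381; m–dw: (257 + 40)/1369 = 0.2169.
Expected DCO frequency = 0.1381 × 0.2169 ≈ 0.02995; observed = 40/1369 ≈ 0.02922.
Coefficient of coincidence = 0.02922/0.02995 ≈ 0.98; interference = 1 − 0.98 = 0.02.

0.02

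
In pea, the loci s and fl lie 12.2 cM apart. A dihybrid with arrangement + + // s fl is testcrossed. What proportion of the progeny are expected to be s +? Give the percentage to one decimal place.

A map distance of 12.2 cM corresponds to a recombination frequency of 0.122.
The F1 is + + / s fl, so s + is a recombinant gamete class with expected frequency r/2 = 0.122/2 = 0.0610.
That is 0.0610 = 6.1% of the progeny.

6.1%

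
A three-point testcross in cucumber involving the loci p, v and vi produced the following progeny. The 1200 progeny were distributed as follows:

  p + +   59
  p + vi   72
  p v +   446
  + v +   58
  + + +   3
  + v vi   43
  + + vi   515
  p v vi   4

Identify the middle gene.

The two most frequent reciprocal classes, p v + and + + vi, are the parental types, so the F1 was p v + / + + vi.
The two rarest classes, p v vi and + + +, are the double crossovers. Comparing them with the parentals, only the vi allele has switched, so vi is the middle locus and the order is v – vi – p.

vi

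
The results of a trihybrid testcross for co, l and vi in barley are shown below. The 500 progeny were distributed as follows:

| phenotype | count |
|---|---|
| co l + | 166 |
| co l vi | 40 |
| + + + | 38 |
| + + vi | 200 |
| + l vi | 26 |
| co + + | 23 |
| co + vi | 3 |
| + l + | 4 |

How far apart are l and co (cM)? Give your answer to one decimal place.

11.2 cM

The two most frequent reciprocal classes, + + vi and co l +, are the parental types, so the F1 was + + vi / co l +.
The two rarest classes, co + vi and + l +, are the double crossovers. Comparing them with the parentals, only the co allele has switched, so co is the middle locus and the order is vi – co – l.
Crossovers in the co–l interval produce the single-crossover classes + l vi and co + + (26 + 23 = 49) plus the double crossovers (7).
RF(co–l) = (49 + 7) / 500 = 56/500 = 0.1120 → 11.2 cM.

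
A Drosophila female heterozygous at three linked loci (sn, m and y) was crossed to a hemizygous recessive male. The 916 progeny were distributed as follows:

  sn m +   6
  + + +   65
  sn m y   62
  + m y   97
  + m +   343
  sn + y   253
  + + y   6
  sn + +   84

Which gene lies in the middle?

The two most frequent reciprocal classes, + m + and sn + y, are the parental types, so the F1 was + m + / sn + y.
The two rarest classes, sn m + and + + y, are the double crossovers. Comparing them with the parentals, only the sn allele has switched, so sn is the middle locus and the order is m – sn – y.

sn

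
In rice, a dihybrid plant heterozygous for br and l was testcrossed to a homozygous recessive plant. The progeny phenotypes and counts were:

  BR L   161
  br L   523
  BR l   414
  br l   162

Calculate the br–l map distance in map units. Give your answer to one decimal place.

The two most frequent classes, BR l (414) and br L (523), are the parental types, so the F1 was BR l / br L.
The recombinant classes are BR L and br l: 161 + 162 = 323.
Recombination frequency = 323/1260 = 0.2563 ≈ 25.6%, i.e. 25.6 map units.

25.6 map units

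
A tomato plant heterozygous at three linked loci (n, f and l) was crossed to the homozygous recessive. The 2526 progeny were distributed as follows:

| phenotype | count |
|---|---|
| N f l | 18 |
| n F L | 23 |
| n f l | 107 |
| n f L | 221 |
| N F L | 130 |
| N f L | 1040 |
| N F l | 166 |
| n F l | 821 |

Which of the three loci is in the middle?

l

The two most frequent reciprocal classes, n F l and N f L, are the parental types, so the F1 was n F l / N f L.
The two rarest classes, n F L and N f l, are the double crossovers. Comparing them with the parentals, only the l allele has switched, so l is the middle locus and the order is f – l – n.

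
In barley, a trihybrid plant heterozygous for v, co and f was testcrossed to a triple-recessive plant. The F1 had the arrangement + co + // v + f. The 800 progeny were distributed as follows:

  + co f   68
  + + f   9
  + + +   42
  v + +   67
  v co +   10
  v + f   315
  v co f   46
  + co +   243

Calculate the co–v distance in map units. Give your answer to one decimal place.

13.4 map units

The two rarest classes, v co + and + + f, are the double crossovers. Comparing them with the parentals, only the v allele has switched, so v is the middle locus and the order is co – v – f.
Crossovers in the co–v interval produce the single-crossover classes + + + and v co f (42 + 46 = 88) plus the double crossovers (19).
RF(co–v) = (88 + 19) / 800 = 107/800 = 0.1338 → 13.4 map units.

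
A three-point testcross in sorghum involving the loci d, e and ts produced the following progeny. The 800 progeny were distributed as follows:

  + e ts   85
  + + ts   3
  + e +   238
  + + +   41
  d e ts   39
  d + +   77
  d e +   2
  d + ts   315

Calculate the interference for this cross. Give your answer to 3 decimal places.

The two most frequent reciprocal classes, + e + and d + ts, are the parental types, so the F1 was + e + / d + ts.
The two rarest classes, d e + and + + ts, are the double crossovers. Comparing them with the parentals, only the d allele has switched, so d is the middle locus and the order is ts – d – e.
ts–d: (162 + 5)/800 = 0.2087; d–e: (80 + 5)/800 = 0.1062.
Expected DCO frequency = 0.2087 × 0.1062 ≈ 0.02216; observed = 5/800 ≈ 0.00625.
Coefficient of coincidence = 0.00625/0.02216 ≈ 0.282; interference = 1 − 0.282 = 0.718.

0.718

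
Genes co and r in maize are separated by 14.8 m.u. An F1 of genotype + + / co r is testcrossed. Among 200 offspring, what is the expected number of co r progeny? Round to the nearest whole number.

85

A map distance of 14.8 m.u. corresponds to a recombination frequency of 0.148.
The F1 is + + / co r, so co r is a parental gamete class with expected frequency (1 − r)/2 = 0.852/2 = 0.4260.
Expected number = 0.4260 × 200 = 85.20 ≈ 85.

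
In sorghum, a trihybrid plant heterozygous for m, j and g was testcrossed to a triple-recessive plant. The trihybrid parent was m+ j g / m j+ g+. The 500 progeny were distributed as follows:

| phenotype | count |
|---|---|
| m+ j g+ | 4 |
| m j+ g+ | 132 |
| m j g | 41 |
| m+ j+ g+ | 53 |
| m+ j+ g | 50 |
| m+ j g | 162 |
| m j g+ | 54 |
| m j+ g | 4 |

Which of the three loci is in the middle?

The two rarest classes, m+ j g+ and m j+ g, are the double crossovers. Comparing them with the parentals, only the g allele has switched, so g is the middle locus and the order is m – g – j.

g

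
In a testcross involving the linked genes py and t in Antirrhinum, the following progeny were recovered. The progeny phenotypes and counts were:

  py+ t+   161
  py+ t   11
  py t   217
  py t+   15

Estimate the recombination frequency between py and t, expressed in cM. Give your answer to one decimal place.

6.4 cM

The two most frequent classes, py+ t+ (161) and py t (217), are the parental types, so the F1 was py+ t+ / py t.
The recombinant classes are py+ t and py t+: 11 + 15 = 26.
Recombination frequency = 26/404 = 0.0644 ≈ 6.4%, i.e. 6.4 cM.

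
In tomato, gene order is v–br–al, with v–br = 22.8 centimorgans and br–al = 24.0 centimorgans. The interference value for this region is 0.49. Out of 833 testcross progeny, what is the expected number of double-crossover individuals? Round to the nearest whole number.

Map distances give recombination frequencies of 0.228 and 0.240 for the two intervals.
With interference 0.49 (so coincidence = 0.51), expected double-crossover frequency = 0.228 × 0.240 × 0.51 = 0.02791.
Expected number = 0.02791 × 833 = 23.25 ≈ 23.

23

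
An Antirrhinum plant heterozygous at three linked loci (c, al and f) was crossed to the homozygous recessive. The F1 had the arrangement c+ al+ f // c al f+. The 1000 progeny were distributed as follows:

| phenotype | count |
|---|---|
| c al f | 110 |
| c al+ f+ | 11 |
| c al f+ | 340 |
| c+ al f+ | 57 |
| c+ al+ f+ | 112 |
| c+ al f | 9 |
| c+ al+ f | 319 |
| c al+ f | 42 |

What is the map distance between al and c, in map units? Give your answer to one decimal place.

The two rarest classes, c+ al f and c al+ f+, are the double crossovers. Comparing them with the parentals, only the al allele has switched, so al is the middle locus and the order is c – al – f.
Crossovers in the c–al interval produce the single-crossover classes c al+ f and c+ al f+ (42 + 57 = 99) plus the double crossovers (20).
RF(c–al) = (99 + 20) / 1000 = 119/1000 = 0.1190 → 11.9 map units.

11.9 map units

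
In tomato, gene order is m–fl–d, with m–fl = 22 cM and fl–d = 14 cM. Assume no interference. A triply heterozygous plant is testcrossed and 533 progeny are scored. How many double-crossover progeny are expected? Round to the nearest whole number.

Map distances give recombination frequencies of 0.220 and 0.140 for the two intervals.
With no interference, expected double-crossover frequency = 0.220 × 0.140 = 0.03080.
Expected number = 0.03080 × 533 = 16.42 ≈ 16.

16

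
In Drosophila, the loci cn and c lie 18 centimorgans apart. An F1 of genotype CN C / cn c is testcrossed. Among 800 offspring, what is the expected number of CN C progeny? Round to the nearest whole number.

A map distance of 18 centimorgans corresponds to a recombination frequency of 0.180.
The F1 is CN C / cn c, so CN C is a parental gamete class with expected frequency (1 − r)/2 = 0.820/2 = 0.4100.
Expected number = 0.4100 × 800 = 328.00 ≈ 328.

328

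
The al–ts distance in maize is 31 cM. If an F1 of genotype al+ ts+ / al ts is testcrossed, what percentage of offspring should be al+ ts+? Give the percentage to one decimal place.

34.5%

A map distance of 31 cM corresponds to a recombination frequency of 0.310.
The F1 is al+ ts+ / al ts, so al+ ts+ is a parental gamete class with expected frequency (1 − r)/2 = 0.690/2 = 0.3450.
That is 0.3450 = 34.5% of the progeny.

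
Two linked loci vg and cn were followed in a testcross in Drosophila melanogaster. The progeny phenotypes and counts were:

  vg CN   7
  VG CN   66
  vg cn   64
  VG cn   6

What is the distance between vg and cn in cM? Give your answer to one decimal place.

9.1 cM

The two most frequent classes, VG CN (66) and vg cn (64), are the parental types, so the F1 was VG CN / vg cn.
The recombinant classes are VG cn and vg CN: 6 + 7 = 13.
Recombination frequency = 13/143 = 0.0909 ≈ 9.1%, i.e. 9.1 cM.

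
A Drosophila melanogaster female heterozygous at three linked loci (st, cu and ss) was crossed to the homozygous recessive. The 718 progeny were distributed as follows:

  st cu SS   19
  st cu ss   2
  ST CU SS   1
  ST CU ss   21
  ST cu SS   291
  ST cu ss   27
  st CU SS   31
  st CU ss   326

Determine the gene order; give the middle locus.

cu

The two most frequent reciprocal classes, ST cu SS and st CU ss, are the parental types, so the F1 was ST cu SS / st CU ss.
The two rarest classes, ST CU SS and st cu ss, are the double crossovers. Comparing them with the parentals, only the cu allele has switched, so cu is the middle locus and the order is ss – cu – st.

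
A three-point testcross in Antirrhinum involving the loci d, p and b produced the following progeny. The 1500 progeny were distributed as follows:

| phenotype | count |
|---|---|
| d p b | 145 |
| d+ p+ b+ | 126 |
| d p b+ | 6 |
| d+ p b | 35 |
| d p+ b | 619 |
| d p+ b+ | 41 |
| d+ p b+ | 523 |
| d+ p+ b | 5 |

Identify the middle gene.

The two most frequent reciprocal classes, d p+ b and d+ p b+, are the parental types, so the F1 was d p+ b / d+ p b+.
The two rarest classes, d+ p+ b and d p b+, are the double crossovers. Comparing them with the parentals, only the d allele has switched, so d is the middle locus and the order is b – d – p.

d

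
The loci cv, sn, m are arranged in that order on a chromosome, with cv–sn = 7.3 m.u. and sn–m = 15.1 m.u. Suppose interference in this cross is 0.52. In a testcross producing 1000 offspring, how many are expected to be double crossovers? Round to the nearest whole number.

5

Map distances give recombination frequencies of 0.073 and 0.151 for the two intervals.
With interference 0.52 (so coincidence = 0.48), expected double-crossover frequency = 0.073 × 0.151 × 0.48 = 0.00529.
Expected number = 0.00529 × 1000 = 5.29 ≈ 5.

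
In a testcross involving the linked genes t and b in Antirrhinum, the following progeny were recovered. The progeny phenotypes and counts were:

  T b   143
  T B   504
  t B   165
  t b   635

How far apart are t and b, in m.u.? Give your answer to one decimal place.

21.3 m.u.

The two most frequent classes, T B (504) and t b (635), are the parental types, so the F1 was T B / t b.
The recombinant classes are T b and t B: 143 + 165 = 308.
Recombination frequency = 308/1447 = 0.2129 ≈ 21.3%, i.e. 21.3 m.u.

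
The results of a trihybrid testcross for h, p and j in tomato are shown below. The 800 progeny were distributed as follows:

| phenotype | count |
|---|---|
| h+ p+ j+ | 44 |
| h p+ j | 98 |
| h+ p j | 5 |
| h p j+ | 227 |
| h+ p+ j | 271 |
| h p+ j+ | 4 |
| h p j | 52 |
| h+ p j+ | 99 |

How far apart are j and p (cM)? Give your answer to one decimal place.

The two most frequent reciprocal classes, h p j+ and h+ p+ j, are the parental types, so the F1 was h p j+ / h+ p+ j.
The two rarest classes, h p+ j+ and h+ p j, are the double crossovers. Comparing them with the parentals, only the p allele has switched, so p is the middle locus and the order is h – p – j.
Crossovers in the p–j interval produce the single-crossover classes h p j and h+ p+ j+ (52 + 44 = 96) plus the double crossovers (9).
RF(p–j) = (96 + 9) / 800 = 105/800 = 0.1313 → 13.1 cM.

13.1 cM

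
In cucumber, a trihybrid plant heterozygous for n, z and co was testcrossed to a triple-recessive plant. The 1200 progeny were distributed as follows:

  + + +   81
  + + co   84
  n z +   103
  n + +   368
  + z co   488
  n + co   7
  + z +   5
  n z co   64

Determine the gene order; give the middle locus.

co

The two most frequent reciprocal classes, + z co and n + +, are the parental types, so the F1 was + z co / n + +.
The two rarest classes, + z + and n + co, are the double crossovers. Comparing them with the parentals, only the co allele has switched, so co is the middle locus and the order is n – co – z.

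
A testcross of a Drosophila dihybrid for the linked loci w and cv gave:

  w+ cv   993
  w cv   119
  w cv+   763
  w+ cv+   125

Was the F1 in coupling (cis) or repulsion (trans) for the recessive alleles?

trans

The two most frequent classes are w+ cv (993) and w cv+ (763); these are the parental (non-recombinant) types.
So the F1 carried w+ cv on one chromosome and w cv+ on the other — the recessive alleles are on opposite chromosomes (trans / repulsion).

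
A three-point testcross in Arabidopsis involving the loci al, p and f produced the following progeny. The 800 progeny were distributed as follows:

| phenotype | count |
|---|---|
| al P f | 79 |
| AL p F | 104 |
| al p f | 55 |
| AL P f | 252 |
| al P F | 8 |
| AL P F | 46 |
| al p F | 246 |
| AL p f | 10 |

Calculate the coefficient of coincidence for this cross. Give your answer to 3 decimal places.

The two most frequent reciprocal classes, al p F and AL P f, are the parental types, so the F1 was al p F / AL P f.
The two rarest classes, al P F and AL p f, are the double crossovers. Comparing them with the parentals, only the p allele has switched, so p is the middle locus and the order is f – p – al.
f–p: (101 + 18)/800 = 0.1487; p–al: (183 + 18)/800 = 0.2512.
Expected DCO frequency = 0.1487 × 0.2512 ≈ 0.03735; observed = 18/800 ≈ 0.02250.
Coefficient of coincidence = 0.02250/0.03735 ≈ 0.602.

0.602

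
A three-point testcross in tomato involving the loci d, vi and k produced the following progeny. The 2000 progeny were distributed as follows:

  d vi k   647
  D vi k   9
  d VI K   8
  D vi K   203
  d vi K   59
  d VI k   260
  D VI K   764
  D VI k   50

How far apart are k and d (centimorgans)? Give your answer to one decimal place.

The two most frequent reciprocal classes, d vi k and D VI K, are the parental types, so the F1 was d vi k / D VI K.
The two rarest classes, D vi k and d VI K, are the double crossovers. Comparing them with the parentals, only the d allele has switched, so d is the middle locus and the order is k – d – vi.
Crossovers in the k–d interval produce the single-crossover classes d vi K and D VI k (59 + 50 = 109) plus the double crossovers (17).
RF(k–d) = (109 + 17) / 2000 = 126/2000 = 0.0630 → 6.3 centimorgans.

6.3 centimorgans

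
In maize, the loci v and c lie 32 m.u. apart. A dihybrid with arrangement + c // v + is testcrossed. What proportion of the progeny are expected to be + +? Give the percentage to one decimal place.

16.0%

A map distance of 32 m.u. corresponds to a recombination frequency of 0.320.
The F1 is + c / v +, so + + is a recombinant gamete class with expected frequency r/2 = 0.320/2 = 0.1600.
That is 0.1600 = 16.0% of the progeny.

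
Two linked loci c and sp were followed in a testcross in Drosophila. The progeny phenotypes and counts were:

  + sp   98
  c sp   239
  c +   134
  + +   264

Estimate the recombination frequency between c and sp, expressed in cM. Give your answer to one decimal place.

31.6 cM

The two most frequent classes, + + (264) and c sp (239), are the parental types, so the F1 was + + / c sp.
The recombinant classes are + sp and c +: 98 + 134 = 232.
Recombination frequency = 232/735 = 0.3156 ≈ 31.6%, i.e. 31.6 cM.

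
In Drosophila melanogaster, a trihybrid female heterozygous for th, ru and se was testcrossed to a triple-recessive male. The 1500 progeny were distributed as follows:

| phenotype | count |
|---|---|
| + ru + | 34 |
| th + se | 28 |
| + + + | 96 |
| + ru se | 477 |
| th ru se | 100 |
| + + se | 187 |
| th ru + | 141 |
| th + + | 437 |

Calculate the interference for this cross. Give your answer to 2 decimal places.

The two most frequent reciprocal classes, th + + and + ru se, are the parental types, so the F1 was th + + / + ru se.
The two rarest classes, th + se and + ru +, are the double crossovers. Comparing them with the parentals, only the se allele has switched, so se is the middle locus and the order is th – se – ru.
th–se: (196 + 62)/1500 = 0.1720; se–ru: (328 + 62)/1500 = 0.2600.
Expected DCO frequency = 0.1720 × 0.2600 ≈ 0.04472; observed = 62/1500 ≈ 0.04133.
Coefficient of coincidence = 0.04133/0.04472 ≈ 0.92; interference = 1 − 0.92 = 0.08.

0.08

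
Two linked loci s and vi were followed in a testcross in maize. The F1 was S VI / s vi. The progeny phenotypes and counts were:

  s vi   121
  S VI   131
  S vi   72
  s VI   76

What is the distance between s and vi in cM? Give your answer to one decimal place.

37.0 cM

The recombinant classes are S vi and s VI: 72 + 76 = 148.
Recombination frequency = 148/400 = 0.3700 ≈ 37.0%, i.e. 37.0 cM.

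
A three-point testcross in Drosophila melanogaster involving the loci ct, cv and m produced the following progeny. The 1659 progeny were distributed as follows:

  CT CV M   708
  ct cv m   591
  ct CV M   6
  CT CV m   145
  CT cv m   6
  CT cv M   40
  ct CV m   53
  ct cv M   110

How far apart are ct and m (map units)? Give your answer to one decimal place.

16.1 map units

The two most frequent reciprocal classes, ct cv m and CT CV M, are the parental types, so the F1 was ct cv m / CT CV M.
The two rarest classes, CT cv m and ct CV M, are the double crossovers. Comparing them with the parentals, only the ct allele has switched, so ct is the middle locus and the order is cv – ct – m.
Crossovers in the ct–m interval produce the single-crossover classes ct cv M and CT CV m (110 + 145 = 255) plus the double crossovers (12).
RF(ct–m) = (255 + 12) / 1659 = 267/1659 = 0.1609 → 16.1 map units.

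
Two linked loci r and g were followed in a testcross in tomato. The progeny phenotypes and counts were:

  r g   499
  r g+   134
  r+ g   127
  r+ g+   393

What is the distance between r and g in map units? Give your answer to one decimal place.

The two most frequent classes, r+ g+ (393) and r g (499), are the parental types, so the F1 was r+ g+ / r g.
The recombinant classes are r+ g and r g+: 127 + 134 = 261.
Recombination frequency = 261/1153 = 0.2264 ≈ 22.6%, i.e. 22.6 map units.

22.6 map units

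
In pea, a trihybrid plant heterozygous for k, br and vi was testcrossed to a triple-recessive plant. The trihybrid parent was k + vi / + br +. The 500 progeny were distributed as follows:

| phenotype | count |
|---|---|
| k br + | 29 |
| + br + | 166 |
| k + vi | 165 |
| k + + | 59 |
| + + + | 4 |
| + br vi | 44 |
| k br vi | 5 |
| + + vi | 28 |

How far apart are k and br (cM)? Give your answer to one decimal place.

13.2 cM

The two rarest classes, k br vi and + + +, are the double crossovers. Comparing them with the parentals, only the br allele has switched, so br is the middle locus and the order is k – br – vi.
Crossovers in the k–br interval produce the single-crossover classes + + vi and k br + (28 + 29 = 57) plus the double crossovers (9).
RF(k–br) = (57 + 9) / 500 = 66/500 = 0.1320 → 13.2 cM.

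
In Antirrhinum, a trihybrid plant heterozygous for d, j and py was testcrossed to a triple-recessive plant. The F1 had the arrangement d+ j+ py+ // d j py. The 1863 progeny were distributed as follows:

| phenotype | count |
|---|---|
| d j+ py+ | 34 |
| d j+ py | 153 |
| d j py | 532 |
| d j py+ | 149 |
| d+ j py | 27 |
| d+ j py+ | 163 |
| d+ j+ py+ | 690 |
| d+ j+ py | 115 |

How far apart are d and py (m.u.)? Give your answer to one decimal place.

The two rarest classes, d j+ py+ and d+ j py, are the double crossovers. Comparing them with the parentals, only the d allele has switched, so d is the middle locus and the order is j – d – py.
Crossovers in the d–py interval produce the single-crossover classes d+ j+ py and d j py+ (115 + 149 = 264) plus the double crossovers (61).
RF(d–py) = (264 + 61) / 1863 = 325/1863 = 0.1744 → 17.4 m.u.

17.4 m.u.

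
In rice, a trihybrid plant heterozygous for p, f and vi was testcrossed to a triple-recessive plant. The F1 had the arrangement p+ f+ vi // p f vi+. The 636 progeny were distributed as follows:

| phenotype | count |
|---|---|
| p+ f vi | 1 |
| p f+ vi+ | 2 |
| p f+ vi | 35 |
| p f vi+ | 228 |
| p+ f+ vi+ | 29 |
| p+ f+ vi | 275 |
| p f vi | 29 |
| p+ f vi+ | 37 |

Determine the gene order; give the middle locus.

f

The two rarest classes, p+ f vi and p f+ vi+, are the double crossovers. Comparing them with the parentals, only the f allele has switched, so f is the middle locus and the order is p – f – vi.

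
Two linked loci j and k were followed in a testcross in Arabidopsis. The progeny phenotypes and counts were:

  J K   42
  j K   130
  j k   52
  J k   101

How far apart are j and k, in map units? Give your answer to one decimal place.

28.9 map units

The two most frequent classes, J k (101) and j K (130), are the parental types, so the F1 was J k / j K.
The recombinant classes are J K and j k: 42 + 52 = 94.
Recombination frequency = 94/325 = 0.2892 ≈ 28.9%, i.e. 28.9 map units.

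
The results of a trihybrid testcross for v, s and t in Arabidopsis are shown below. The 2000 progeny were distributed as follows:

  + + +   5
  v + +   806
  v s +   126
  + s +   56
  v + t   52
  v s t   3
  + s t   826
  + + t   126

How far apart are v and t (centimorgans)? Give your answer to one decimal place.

5.8 centimorgans

The two most frequent reciprocal classes, + s t and v + +, are the parental types, so the F1 was + s t / v + +.
The two rarest classes, v s t and + + +, are the double crossovers. Comparing them with the parentals, only the v allele has switched, so v is the middle locus and the order is t – v – s.
Crossovers in the t–v interval produce the single-crossover classes + s + and v + t (56 + 52 = 108) plus the double crossovers (8).
RF(t–v) = (108 + 8) / 2000 = 116/2000 = 0.0580 → 5.8 centimorgans.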